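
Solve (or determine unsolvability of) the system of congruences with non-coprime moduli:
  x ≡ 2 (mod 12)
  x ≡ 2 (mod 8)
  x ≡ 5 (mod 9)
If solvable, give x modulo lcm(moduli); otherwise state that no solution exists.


Moduli 12, 8, 9 are not pairwise coprime, so CRT works modulo lcm(m_i) when all pairwise compatibility conditions hold.
Pairwise compatibility: gcd(m_i, m_j) must divide a_i - a_j for every pair.
Merge one congruence at a time:
  Start: x ≡ 2 (mod 12).
  Combine with x ≡ 2 (mod 8): gcd(12, 8) = 4; 2 - 2 = 0, which IS divisible by 4, so compatible.
    Write x = 2 + 12·t and substitute into x ≡ 2 (mod 8): 12·t ≡ 2 − 2 = 0 (mod 8).
    Divide the congruence (and modulus) by g = 4: 3·t ≡ 0 (mod 2).
    Reduce coefficients mod 2: 1·t ≡ 0 (mod 2).
    So t ≡ 0 (mod 2).
    Then x = 2 + 12·0 = 2, valid modulo lcm(12, 8) = 24: x ≡ 2 (mod 24).
  Combine with x ≡ 5 (mod 9): gcd(24, 9) = 3; 5 - 2 = 3, which IS divisible by 3, so compatible.
    Write x = 2 + 24·t and substitute into x ≡ 5 (mod 9): 24·t ≡ 5 − 2 = 3 (mod 9).
    Divide the congruence (and modulus) by g = 3: 8·t ≡ 1 (mod 3).
    Reduce coefficients mod 3: 2·t ≡ 1 (mod 3).
    The inverse of 2 mod 3 is 2 (since 2·2 = 4 = 1·3 + 1), so t ≡ 2·1 = 2 ≡ 2 (mod 3).
    Then x = 2 + 24·2 = 50, valid modulo lcm(24, 9) = 72: x ≡ 50 (mod 72).
Verify: 50 mod 12 = 2, 50 mod 8 = 2, 50 mod 9 = 5.

x ≡ 50 (mod 72).


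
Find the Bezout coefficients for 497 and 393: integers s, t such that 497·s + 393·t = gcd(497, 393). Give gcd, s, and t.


Euclidean algorithm on (497, 393) — divide until remainder is 0:
  497 = 1 · 393 + 104
  393 = 3 · 104 + 81
  104 = 1 · 81 + 23
  81 = 3 · 23 + 12
  23 = 1 · 12 + 11
  12 = 1 · 11 + 1
  11 = 11 · 1 + 0
gcd(497, 393) = 1.
Track Bezout coefficients alongside the remainders: start with r₀ = 497 = a·1 + b·0 (s = 1, t = 0) and r₁ = 393 = a·0 + b·1 (s = 0, t = 1); each new remainder r_{k+1} = r_{k-1} − q_k·r_k inherits s_{k+1} = s_{k-1} − q_k·s_k, t_{k+1} = t_{k-1} − q_k·t_k, so r_k = a·s_k + b·t_k at every step:
  q = 1: r = 104, s = 1 − 1·0 = 1, t = 0 − 1·1 = -1  (check: 497·1 + 393·(-1) = 104)
  q = 3: r = 81, s = 0 − 3·1 = -3, t = 1 − 3·(-1) = 4  (check: 497·(-3) + 393·4 = 81)
  q = 1: r = 23, s = 1 − 1·(-3) = 4, t = -1 − 1·4 = -5  (check: 497·4 + 393·(-5) = 23)
  q = 3: r = 12, s = -3 − 3·4 = -15, t = 4 − 3·(-5) = 19  (check: 497·(-15) + 393·19 = 12)
  q = 1: r = 11, s = 4 − 1·(-15) = 19, t = -5 − 1·19 = -24  (check: 497·19 + 393·(-24) = 11)
  q = 1: r = 1, s = -15 − 1·19 = -34, t = 19 − 1·(-24) = 43  (check: 497·(-34) + 393·43 = 1)
The row with r = 1 (the gcd) gives the Bezout coefficients s = -34, t = 43.
Result: 497 · (-34) + 393 · (43) = 1.

gcd(497, 393) = 1; s = -34, t = 43 (check: 497·(-34) + 393·43 = 1).


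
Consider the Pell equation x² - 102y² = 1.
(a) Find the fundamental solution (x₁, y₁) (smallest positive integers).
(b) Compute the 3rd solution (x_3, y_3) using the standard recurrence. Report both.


Step 1: Find the fundamental solution (x₁, y₁) of x² - 102y² = 1.
  Expand √102 as a continued fraction. a₀ = ⌊√102⌋ = 10; iterate m_{k+1} = d_k·a_k − m_k, d_{k+1} = (102 − m_{k+1}²)/d_k, a_{k+1} = ⌊(a₀ + m_{k+1})/d_{k+1}⌋ (starting m₀ = 0, d₀ = 1), with convergents p_k = a_k·p_{k-1} + p_{k-2}, q_k = a_k·q_{k-1} + q_{k-2} (p₋₁ = 1, q₋₁ = 0):
  k = 0: a₀ = 10; p₀/q₀ = 10/1; p₀² − 102·q₀² = 100 − 102 = -2.
  k = 1: m = 10, d = 2, a = ⌊(10 + 10)/2⌋ = 10; p/q = (10·10 + 1)/(10·1 + 0) = 101/10; p² − 102·q² = 10201 − 10200 = 1.
  The first convergent with p² − 102·q² = 1 gives the fundamental solution (x₁, y₁) = (101, 10).
Step 2: Apply the recurrence (x_{n+1}, y_{n+1}) = (x₁x_n + 102y₁y_n, x₁y_n + y₁x_n) repeatedly.
  From (x_1, y_1) = (101, 10): x_2 = 101·101 + 102·10·10 = 20401; y_2 = 101·10 + 10·101 = 2020.
  From (x_2, y_2) = (20401, 2020): x_3 = 101·20401 + 102·10·2020 = 4120901; y_3 = 101·2020 + 10·20401 = 408030.
Step 3: Verify x_3² - 102·y_3² = 16981825051801 - 16981825051800 = 1 (should be 1). ✓

(x_1, y_1) = (101, 10); (x_3, y_3) = (4120901, 408030).


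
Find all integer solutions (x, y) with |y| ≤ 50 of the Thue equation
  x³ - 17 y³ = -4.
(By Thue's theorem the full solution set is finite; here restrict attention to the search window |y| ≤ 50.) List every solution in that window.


The equation is x³ - 17y³ = -4. For fixed y, x³ = 17·y³ − 4, so a solution requires the RHS to be a perfect cube.
Strategy: iterate y from -50 to 50, compute RHS = 17·y³ − 4, and check whether it is a (positive or negative) perfect cube.
Check small values of y:
  y = 0: RHS = -4 is not a perfect cube.
  y = 1: RHS = 13 is not a perfect cube.
  y = -1: RHS = -21 is not a perfect cube.
  y = 2: RHS = 132 is not a perfect cube.
  y = -2: RHS = -140 is not a perfect cube.
  y = 3: RHS = 455 is not a perfect cube.
  y = -3: RHS = -463 is not a perfect cube.
Continuing the search up to |y| = 50 finds no solutions either.
No (x, y) in the scanned range satisfies the equation.

No integer solutions with |y| ≤ 50.


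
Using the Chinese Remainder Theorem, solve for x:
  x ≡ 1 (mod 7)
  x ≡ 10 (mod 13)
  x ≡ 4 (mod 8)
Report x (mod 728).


Moduli 7, 13, 8 are pairwise coprime; by CRT there is a unique solution modulo M = 7 · 13 · 8 = 728.
Solve pairwise, accumulating the modulus:
  Start with x ≡ 1 (mod 7).
  Combine with x ≡ 10 (mod 13): since gcd(7, 13) = 1, we get a unique residue mod 91.
    Write x = 1 + 7·t and substitute into x ≡ 10 (mod 13): 7·t ≡ 10 − 1 = 9 (mod 13).
    The inverse of 7 mod 13 is 2 (since 7·2 = 14 = 1·13 + 1), so t ≡ 2·9 = 18 ≡ 5 (mod 13).
    Then x = 1 + 7·5 = 36, valid modulo lcm(7, 13) = 91: x ≡ 36 (mod 91).
  Combine with x ≡ 4 (mod 8): since gcd(91, 8) = 1, we get a unique residue mod 728.
    Write x = 36 + 91·t and substitute into x ≡ 4 (mod 8): 91·t ≡ 4 − 36 = -32 (mod 8).
    Reduce coefficients mod 8: 3·t ≡ 0 (mod 8).
    The inverse of 3 mod 8 is 3 (since 3·3 = 9 = 1·8 + 1), so t ≡ 3·0 = 0 ≡ 0 (mod 8).
    Then x = 36 + 91·0 = 36, valid modulo lcm(91, 8) = 728: x ≡ 36 (mod 728).
Verify: 36 mod 7 = 1 ✓, 36 mod 13 = 10 ✓, 36 mod 8 = 4 ✓.

x ≡ 36 (mod 728).


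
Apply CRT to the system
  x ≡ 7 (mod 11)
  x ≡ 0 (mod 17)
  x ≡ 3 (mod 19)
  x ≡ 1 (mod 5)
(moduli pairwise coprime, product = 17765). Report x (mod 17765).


Product of moduli M = 11 · 17 · 19 · 5 = 17765.
Merge one congruence at a time:
  Start: x ≡ 7 (mod 11).
  Combine with x ≡ 0 (mod 17); new modulus lcm = 187.
    Write x = 7 + 11·t and substitute into x ≡ 0 (mod 17): 11·t ≡ 0 − 7 = -7 (mod 17).
    Reduce coefficients mod 17: 11·t ≡ 10 (mod 17).
    The inverse of 11 mod 17 is 14 (since 11·14 = 154 = 9·17 + 1), so t ≡ 14·10 = 140 ≡ 4 (mod 17).
    Then x = 7 + 11·4 = 51, valid modulo lcm(11, 17) = 187: x ≡ 51 (mod 187).
  Combine with x ≡ 3 (mod 19); new modulus lcm = 3553.
    Write x = 51 + 187·t and substitute into x ≡ 3 (mod 19): 187·t ≡ 3 − 51 = -48 (mod 19).
    Reduce coefficients mod 19: 16·t ≡ 9 (mod 19).
    The inverse of 16 mod 19 is 6 (since 16·6 = 96 = 5·19 + 1), so t ≡ 6·9 = 54 ≡ 16 (mod 19).
    Then x = 51 + 187·16 = 3043, valid modulo lcm(187, 19) = 3553: x ≡ 3043 (mod 3553).
  Combine with x ≡ 1 (mod 5); new modulus lcm = 17765.
    Write x = 3043 + 3553·t and substitute into x ≡ 1 (mod 5): 3553·t ≡ 1 − 3043 = -3042 (mod 5).
    Reduce coefficients mod 5: 3·t ≡ 3 (mod 5).
    The inverse of 3 mod 5 is 2 (since 3·2 = 6 = 1·5 + 1), so t ≡ 2·3 = 6 ≡ 1 (mod 5).
    Then x = 3043 + 3553·1 = 6596, valid modulo lcm(3553, 5) = 17765: x ≡ 6596 (mod 17765).
Verify against each original: 6596 mod 11 = 7, 6596 mod 17 = 0, 6596 mod 19 = 3, 6596 mod 5 = 1.

x ≡ 6596 (mod 17765).


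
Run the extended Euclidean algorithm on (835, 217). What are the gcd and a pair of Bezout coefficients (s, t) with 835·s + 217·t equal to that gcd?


Euclidean algorithm on (835, 217) — divide until remainder is 0:
  835 = 3 · 217 + 184
  217 = 1 · 184 + 33
  184 = 5 · 33 + 19
  33 = 1 · 19 + 14
  19 = 1 · 14 + 5
  14 = 2 · 5 + 4
  5 = 1 · 4 + 1
  4 = 4 · 1 + 0
gcd(835, 217) = 1.
Track Bezout coefficients alongside the remainders: start with r₀ = 835 = a·1 + b·0 (s = 1, t = 0) and r₁ = 217 = a·0 + b·1 (s = 0, t = 1); each new remainder r_{k+1} = r_{k-1} − q_k·r_k inherits s_{k+1} = s_{k-1} − q_k·s_k, t_{k+1} = t_{k-1} − q_k·t_k, so r_k = a·s_k + b·t_k at every step:
  q = 3: r = 184, s = 1 − 3·0 = 1, t = 0 − 3·1 = -3  (check: 835·1 + 217·(-3) = 184)
  q = 1: r = 33, s = 0 − 1·1 = -1, t = 1 − 1·(-3) = 4  (check: 835·(-1) + 217·4 = 33)
  q = 5: r = 19, s = 1 − 5·(-1) = 6, t = -3 − 5·4 = -23  (check: 835·6 + 217·(-23) = 19)
  q = 1: r = 14, s = -1 − 1·6 = -7, t = 4 − 1·(-23) = 27  (check: 835·(-7) + 217·27 = 14)
  q = 1: r = 5, s = 6 − 1·(-7) = 13, t = -23 − 1·27 = -50  (check: 835·13 + 217·(-50) = 5)
  q = 2: r = 4, s = -7 − 2·13 = -33, t = 27 − 2·(-50) = 127  (check: 835·(-33) + 217·127 = 4)
  q = 1: r = 1, s = 13 − 1·(-33) = 46, t = -50 − 1·127 = -177  (check: 835·46 + 217·(-177) = 1)
The row with r = 1 (the gcd) gives the Bezout coefficients s = 46, t = -177.
Result: 835 · (46) + 217 · (-177) = 1.

gcd(835, 217) = 1; s = 46, t = -177 (check: 835·46 + 217·(-177) = 1).


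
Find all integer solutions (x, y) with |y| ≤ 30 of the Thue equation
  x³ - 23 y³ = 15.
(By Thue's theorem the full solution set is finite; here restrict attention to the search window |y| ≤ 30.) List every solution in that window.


The equation is x³ - 23y³ = 15. For fixed y, x³ = 23·y³ + 15, so a solution requires the RHS to be a perfect cube.
Strategy: iterate y from -30 to 30, compute RHS = 23·y³ + 15, and check whether it is a (positive or negative) perfect cube.
Check small values of y:
  y = 0: RHS = 15 is not a perfect cube.
  y = 1: RHS = 38 is not a perfect cube.
  y = -1: RHS = -8 = (-2)³ ⇒ x = -2 works.
  y = 2: RHS = 199 is not a perfect cube.
  y = -2: RHS = -169 is not a perfect cube.
  y = 3: RHS = 636 is not a perfect cube.
  y = -3: RHS = -606 is not a perfect cube.
Continuing the search up to |y| = 30 finds no further solutions beyond those listed.
Collected solutions: (-2, -1).

Solutions (with |y| ≤ 30): (-2, -1).


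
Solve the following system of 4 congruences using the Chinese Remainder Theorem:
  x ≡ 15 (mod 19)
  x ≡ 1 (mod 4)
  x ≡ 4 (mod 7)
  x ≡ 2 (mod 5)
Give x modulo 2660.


Product of moduli M = 19 · 4 · 7 · 5 = 2660.
Merge one congruence at a time:
  Start: x ≡ 15 (mod 19).
  Combine with x ≡ 1 (mod 4); new modulus lcm = 76.
    Write x = 15 + 19·t and substitute into x ≡ 1 (mod 4): 19·t ≡ 1 − 15 = -14 (mod 4).
    Reduce coefficients mod 4: 3·t ≡ 2 (mod 4).
    The inverse of 3 mod 4 is 3 (since 3·3 = 9 = 2·4 + 1), so t ≡ 3·2 = 6 ≡ 2 (mod 4).
    Then x = 15 + 19·2 = 53, valid modulo lcm(19, 4) = 76: x ≡ 53 (mod 76).
  Combine with x ≡ 4 (mod 7); new modulus lcm = 532.
    Write x = 53 + 76·t and substitute into x ≡ 4 (mod 7): 76·t ≡ 4 − 53 = -49 (mod 7).
    Reduce coefficients mod 7: 6·t ≡ 0 (mod 7).
    The inverse of 6 mod 7 is 6 (since 6·6 = 36 = 5·7 + 1), so t ≡ 6·0 = 0 ≡ 0 (mod 7).
    Then x = 53 + 76·0 = 53, valid modulo lcm(76, 7) = 532: x ≡ 53 (mod 532).
  Combine with x ≡ 2 (mod 5); new modulus lcm = 2660.
    Write x = 53 + 532·t and substitute into x ≡ 2 (mod 5): 532·t ≡ 2 − 53 = -51 (mod 5).
    Reduce coefficients mod 5: 2·t ≡ 4 (mod 5).
    The inverse of 2 mod 5 is 3 (since 2·3 = 6 = 1·5 + 1), so t ≡ 3·4 = 12 ≡ 2 (mod 5).
    Then x = 53 + 532·2 = 1117, valid modulo lcm(532, 5) = 2660: x ≡ 1117 (mod 2660).
Verify against each original: 1117 mod 19 = 15, 1117 mod 4 = 1, 1117 mod 7 = 4, 1117 mod 5 = 2.

x ≡ 1117 (mod 2660).


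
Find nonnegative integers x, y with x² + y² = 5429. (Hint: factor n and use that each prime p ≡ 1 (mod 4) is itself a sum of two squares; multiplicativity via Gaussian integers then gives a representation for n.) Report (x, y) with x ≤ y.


Step 1: Factor n = 5429 = 61 · 89.
Step 2: Check the mod-4 condition on each prime factor: 61 ≡ 1 (mod 4), exponent 1; 89 ≡ 1 (mod 4), exponent 1.
All primes ≡ 3 (mod 4) appear to even exponent (or don't appear), so by the two-squares theorem n IS expressible as a sum of two squares.
Step 3: Build a representation. Here n = 61 · 89 is a product of primes ≡ 1 (mod 4). Each prime p ≡ 1 (mod 4) is itself a sum of two squares; find a² by testing p − a² for a perfect square:
  61: 61 − 1² = 60, 61 − 2² = 57, 61 − 3² = 52, 61 − 4² = 45, 61 − 5² = 36 = 6² ⇒ 61 = 5² + 6².
  89: 89 − 1² = 88, 89 − 2² = 85, 89 − 3² = 80, 89 − 4² = 73, 89 − 5² = 64 = 8² ⇒ 89 = 5² + 8².
  Combine using the Brahmagupta–Fibonacci identity (a² + b²)(c² + d²) = (ac − bd)² + (ad + bc)² = (ac + bd)² + (ad − bc)²:
  61 · 89 = 5429: from (5² + 6²)(5² + 8²), take (5·5 − 6·8, 5·8 + 6·5) = (25 − 48, 40 + 30) = (-23, 70); dropping signs (only squares matter) gives (23, 70); check 23² + 70² = 529 + 4900 = 5429 ✓.
Step 4: Order so x ≤ y and verify: 23² + 70² = 529 + 4900 = 5429 = n. ✓

n = 5429 = 23² + 70² (one valid representation with x ≤ y).


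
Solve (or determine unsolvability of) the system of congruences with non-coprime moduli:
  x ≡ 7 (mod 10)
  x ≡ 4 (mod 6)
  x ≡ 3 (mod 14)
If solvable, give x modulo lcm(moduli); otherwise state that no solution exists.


Moduli 10, 6, 14 are not pairwise coprime, so CRT works modulo lcm(m_i) when all pairwise compatibility conditions hold.
Pairwise compatibility: gcd(m_i, m_j) must divide a_i - a_j for every pair.
Merge one congruence at a time:
  Start: x ≡ 7 (mod 10).
  Combine with x ≡ 4 (mod 6): gcd(10, 6) = 2, and 4 - 7 = -3 is NOT divisible by 2.
    ⇒ system is inconsistent (no integer solution).

No solution (the system is inconsistent).


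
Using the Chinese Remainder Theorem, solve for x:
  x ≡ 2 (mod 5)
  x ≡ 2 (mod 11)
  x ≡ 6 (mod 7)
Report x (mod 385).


Moduli 5, 11, 7 are pairwise coprime; by CRT there is a unique solution modulo M = 5 · 11 · 7 = 385.
Solve pairwise, accumulating the modulus:
  Start with x ≡ 2 (mod 5).
  Combine with x ≡ 2 (mod 11): since gcd(5, 11) = 1, we get a unique residue mod 55.
    Write x = 2 + 5·t and substitute into x ≡ 2 (mod 11): 5·t ≡ 2 − 2 = 0 (mod 11).
    The inverse of 5 mod 11 is 9 (since 5·9 = 45 = 4·11 + 1), so t ≡ 9·0 = 0 ≡ 0 (mod 11).
    Then x = 2 + 5·0 = 2, valid modulo lcm(5, 11) = 55: x ≡ 2 (mod 55).
  Combine with x ≡ 6 (mod 7): since gcd(55, 7) = 1, we get a unique residue mod 385.
    Write x = 2 + 55·t and substitute into x ≡ 6 (mod 7): 55·t ≡ 6 − 2 = 4 (mod 7).
    Reduce coefficients mod 7: 6·t ≡ 4 (mod 7).
    The inverse of 6 mod 7 is 6 (since 6·6 = 36 = 5·7 + 1), so t ≡ 6·4 = 24 ≡ 3 (mod 7).
    Then x = 2 + 55·3 = 167, valid modulo lcm(55, 7) = 385: x ≡ 167 (mod 385).
Verify: 167 mod 5 = 2 ✓, 167 mod 11 = 2 ✓, 167 mod 7 = 6 ✓.

x ≡ 167 (mod 385).


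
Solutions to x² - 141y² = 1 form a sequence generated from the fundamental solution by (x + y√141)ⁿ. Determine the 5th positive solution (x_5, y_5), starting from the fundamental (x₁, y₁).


Step 1: Find the fundamental solution (x₁, y₁) of x² - 141y² = 1.
  Expand √141 as a continued fraction. a₀ = ⌊√141⌋ = 11; iterate m_{k+1} = d_k·a_k − m_k, d_{k+1} = (141 − m_{k+1}²)/d_k, a_{k+1} = ⌊(a₀ + m_{k+1})/d_{k+1}⌋ (starting m₀ = 0, d₀ = 1), with convergents p_k = a_k·p_{k-1} + p_{k-2}, q_k = a_k·q_{k-1} + q_{k-2} (p₋₁ = 1, q₋₁ = 0):
  k = 0: a₀ = 11; p₀/q₀ = 11/1; p₀² − 141·q₀² = 121 − 141 = -20.
  k = 1: m = 11, d = 20, a = ⌊(11 + 11)/20⌋ = 1; p/q = (1·11 + 1)/(1·1 + 0) = 12/1; p² − 141·q² = 144 − 141 = 3.
  k = 2: m = 9, d = 3, a = ⌊(11 + 9)/3⌋ = 6; p/q = (6·12 + 11)/(6·1 + 1) = 83/7; p² − 141·q² = 6889 − 6909 = -20.
  k = 3: m = 9, d = 20, a = ⌊(11 + 9)/20⌋ = 1; p/q = (1·83 + 12)/(1·7 + 1) = 95/8; p² − 141·q² = 9025 − 9024 = 1.
  The first convergent with p² − 141·q² = 1 gives the fundamental solution (x₁, y₁) = (95, 8).
Step 2: Apply the recurrence (x_{n+1}, y_{n+1}) = (x₁x_n + 141y₁y_n, x₁y_n + y₁x_n) repeatedly.
  From (x_1, y_1) = (95, 8): x_2 = 95·95 + 141·8·8 = 18049; y_2 = 95·8 + 8·95 = 1520.
  From (x_2, y_2) = (18049, 1520): x_3 = 95·18049 + 141·8·1520 = 3429215; y_3 = 95·1520 + 8·18049 = 288792.
  From (x_3, y_3) = (3429215, 288792): x_4 = 95·3429215 + 141·8·288792 = 651532801; y_4 = 95·288792 + 8·3429215 = 54868960.
  From (x_4, y_4) = (651532801, 54868960): x_5 = 95·651532801 + 141·8·54868960 = 123787802975; y_5 = 95·54868960 + 8·651532801 = 10424813608.
Step 3: Verify x_5² - 141·y_5² = 15323420165377418850625 - 15323420165377418850624 = 1 (should be 1). ✓

(x_1, y_1) = (95, 8); (x_5, y_5) = (123787802975, 10424813608).


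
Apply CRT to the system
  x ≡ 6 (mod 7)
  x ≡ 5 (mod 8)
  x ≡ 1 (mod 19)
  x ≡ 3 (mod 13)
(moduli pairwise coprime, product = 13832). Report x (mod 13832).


Product of moduli M = 7 · 8 · 19 · 13 = 13832.
Merge one congruence at a time:
  Start: x ≡ 6 (mod 7).
  Combine with x ≡ 5 (mod 8); new modulus lcm = 56.
    Write x = 6 + 7·t and substitute into x ≡ 5 (mod 8): 7·t ≡ 5 − 6 = -1 (mod 8).
    Reduce coefficients mod 8: 7·t ≡ 7 (mod 8).
    The inverse of 7 mod 8 is 7 (since 7·7 = 49 = 6·8 + 1), so t ≡ 7·7 = 49 ≡ 1 (mod 8).
    Then x = 6 + 7·1 = 13, valid modulo lcm(7, 8) = 56: x ≡ 13 (mod 56).
  Combine with x ≡ 1 (mod 19); new modulus lcm = 1064.
    Write x = 13 + 56·t and substitute into x ≡ 1 (mod 19): 56·t ≡ 1 − 13 = -12 (mod 19).
    Reduce coefficients mod 19: 18·t ≡ 7 (mod 19).
    The inverse of 18 mod 19 is 18 (since 18·18 = 324 = 17·19 + 1), so t ≡ 18·7 = 126 ≡ 12 (mod 19).
    Then x = 13 + 56·12 = 685, valid modulo lcm(56, 19) = 1064: x ≡ 685 (mod 1064).
  Combine with x ≡ 3 (mod 13); new modulus lcm = 13832.
    Write x = 685 + 1064·t and substitute into x ≡ 3 (mod 13): 1064·t ≡ 3 − 685 = -682 (mod 13).
    Reduce coefficients mod 13: 11·t ≡ 7 (mod 13).
    The inverse of 11 mod 13 is 6 (since 11·6 = 66 = 5·13 + 1), so t ≡ 6·7 = 42 ≡ 3 (mod 13).
    Then x = 685 + 1064·3 = 3877, valid modulo lcm(1064, 13) = 13832: x ≡ 3877 (mod 13832).
Verify against each original: 3877 mod 7 = 6, 3877 mod 8 = 5, 3877 mod 19 = 1, 3877 mod 13 = 3.

x ≡ 3877 (mod 13832).


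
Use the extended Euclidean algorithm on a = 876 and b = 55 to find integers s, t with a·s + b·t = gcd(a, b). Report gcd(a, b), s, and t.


Euclidean algorithm on (876, 55) — divide until remainder is 0:
  876 = 15 · 55 + 51
  55 = 1 · 51 + 4
  51 = 12 · 4 + 3
  4 = 1 · 3 + 1
  3 = 3 · 1 + 0
gcd(876, 55) = 1.
Track Bezout coefficients alongside the remainders: start with r₀ = 876 = a·1 + b·0 (s = 1, t = 0) and r₁ = 55 = a·0 + b·1 (s = 0, t = 1); each new remainder r_{k+1} = r_{k-1} − q_k·r_k inherits s_{k+1} = s_{k-1} − q_k·s_k, t_{k+1} = t_{k-1} − q_k·t_k, so r_k = a·s_k + b·t_k at every step:
  q = 15: r = 51, s = 1 − 15·0 = 1, t = 0 − 15·1 = -15  (check: 876·1 + 55·(-15) = 51)
  q = 1: r = 4, s = 0 − 1·1 = -1, t = 1 − 1·(-15) = 16  (check: 876·(-1) + 55·16 = 4)
  q = 12: r = 3, s = 1 − 12·(-1) = 13, t = -15 − 12·16 = -207  (check: 876·13 + 55·(-207) = 3)
  q = 1: r = 1, s = -1 − 1·13 = -14, t = 16 − 1·(-207) = 223  (check: 876·(-14) + 55·223 = 1)
The row with r = 1 (the gcd) gives the Bezout coefficients s = -14, t = 223.
Result: 876 · (-14) + 55 · (223) = 1.

gcd(876, 55) = 1; s = -14, t = 223 (check: 876·(-14) + 55·223 = 1).


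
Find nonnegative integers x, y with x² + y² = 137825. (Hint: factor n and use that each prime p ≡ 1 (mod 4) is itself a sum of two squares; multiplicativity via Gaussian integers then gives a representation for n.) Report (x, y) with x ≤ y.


Step 1: Factor n = 137825 = 5^2 · 37 · 149.
Step 2: Check the mod-4 condition on each prime factor: 5 ≡ 1 (mod 4), exponent 2; 37 ≡ 1 (mod 4), exponent 1; 149 ≡ 1 (mod 4), exponent 1.
All primes ≡ 3 (mod 4) appear to even exponent (or don't appear), so by the two-squares theorem n IS expressible as a sum of two squares.
Step 3: Build a representation. Group n = k² · m with k = 5 and m = 37 · 149 = 5513 (a product of primes ≡ 1 (mod 4)); a representation of m scales to one of n via (k·x)² + (k·y)² = k²(x² + y²). Each prime p ≡ 1 (mod 4) is itself a sum of two squares; find a² by testing p − a² for a perfect square:
  37: 37 − 1² = 36 = 6² ⇒ 37 = 1² + 6².
  149: 149 − 1² = 148, 149 − 2² = 145, 149 − 3² = 140, 149 − 4² = 133, 149 − 5² = 124, 149 − 6² = 113, 149 − 7² = 100 = 10² ⇒ 149 = 7² + 10².
  Combine using the Brahmagupta–Fibonacci identity (a² + b²)(c² + d²) = (ac − bd)² + (ad + bc)² = (ac + bd)² + (ad − bc)²:
  37 · 149 = 5513: from (1² + 6²)(7² + 10²), take (1·7 − 6·10, 1·10 + 6·7) = (7 − 60, 10 + 42) = (-53, 52); dropping signs (only squares matter) gives (53, 52); check 53² + 52² = 2809 + 2704 = 5513 ✓.
  Scale by k = 5: (5·53, 5·52) = (265, 260).
Step 4: Order so x ≤ y and verify: 260² + 265² = 67600 + 70225 = 137825 = n. ✓

n = 137825 = 260² + 265² (one valid representation with x ≤ y).


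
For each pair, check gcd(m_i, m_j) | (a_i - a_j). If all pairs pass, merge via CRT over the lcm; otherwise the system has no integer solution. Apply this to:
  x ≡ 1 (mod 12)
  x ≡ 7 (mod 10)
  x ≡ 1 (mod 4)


Moduli 12, 10, 4 are not pairwise coprime, so CRT works modulo lcm(m_i) when all pairwise compatibility conditions hold.
Pairwise compatibility: gcd(m_i, m_j) must divide a_i - a_j for every pair.
Merge one congruence at a time:
  Start: x ≡ 1 (mod 12).
  Combine with x ≡ 7 (mod 10): gcd(12, 10) = 2; 7 - 1 = 6, which IS divisible by 2, so compatible.
    Write x = 1 + 12·t and substitute into x ≡ 7 (mod 10): 12·t ≡ 7 − 1 = 6 (mod 10).
    Divide the congruence (and modulus) by g = 2: 6·t ≡ 3 (mod 5).
    Reduce coefficients mod 5: 1·t ≡ 3 (mod 5).
    So t ≡ 3 (mod 5).
    Then x = 1 + 12·3 = 37, valid modulo lcm(12, 10) = 60: x ≡ 37 (mod 60).
  Combine with x ≡ 1 (mod 4): gcd(60, 4) = 4; 1 - 37 = -36, which IS divisible by 4, so compatible.
    Write x = 37 + 60·t and substitute into x ≡ 1 (mod 4): 60·t ≡ 1 − 37 = -36 (mod 4).
    Divide the congruence (and modulus) by g = 4: 15·t ≡ -9 (mod 1).
    Modulo 1 every t works; take t = 0.
    Then x = 37 + 60·0 = 37, valid modulo lcm(60, 4) = 60: x ≡ 37 (mod 60).
Verify: 37 mod 12 = 1, 37 mod 10 = 7, 37 mod 4 = 1.

x ≡ 37 (mod 60).


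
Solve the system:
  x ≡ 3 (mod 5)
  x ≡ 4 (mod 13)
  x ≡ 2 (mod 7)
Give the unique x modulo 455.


Moduli 5, 13, 7 are pairwise coprime; by CRT there is a unique solution modulo M = 5 · 13 · 7 = 455.
Solve pairwise, accumulating the modulus:
  Start with x ≡ 3 (mod 5).
  Combine with x ≡ 4 (mod 13): since gcd(5, 13) = 1, we get a unique residue mod 65.
    Write x = 3 + 5·t and substitute into x ≡ 4 (mod 13): 5·t ≡ 4 − 3 = 1 (mod 13).
    The inverse of 5 mod 13 is 8 (since 5·8 = 40 = 3·13 + 1), so t ≡ 8·1 = 8 ≡ 8 (mod 13).
    Then x = 3 + 5·8 = 43, valid modulo lcm(5, 13) = 65: x ≡ 43 (mod 65).
  Combine with x ≡ 2 (mod 7): since gcd(65, 7) = 1, we get a unique residue mod 455.
    Write x = 43 + 65·t and substitute into x ≡ 2 (mod 7): 65·t ≡ 2 − 43 = -41 (mod 7).
    Reduce coefficients mod 7: 2·t ≡ 1 (mod 7).
    The inverse of 2 mod 7 is 4 (since 2·4 = 8 = 1·7 + 1), so t ≡ 4·1 = 4 ≡ 4 (mod 7).
    Then x = 43 + 65·4 = 303, valid modulo lcm(65, 7) = 455: x ≡ 303 (mod 455).
Verify: 303 mod 5 = 3 ✓, 303 mod 13 = 4 ✓, 303 mod 7 = 2 ✓.

x ≡ 303 (mod 455).


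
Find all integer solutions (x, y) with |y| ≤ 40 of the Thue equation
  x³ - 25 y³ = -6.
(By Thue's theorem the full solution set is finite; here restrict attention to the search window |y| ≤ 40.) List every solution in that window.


The equation is x³ - 25y³ = -6. For fixed y, x³ = 25·y³ − 6, so a solution requires the RHS to be a perfect cube.
Strategy: iterate y from -40 to 40, compute RHS = 25·y³ − 6, and check whether it is a (positive or negative) perfect cube.
Check small values of y:
  y = 0: RHS = -6 is not a perfect cube.
  y = 1: RHS = 19 is not a perfect cube.
  y = -1: RHS = -31 is not a perfect cube.
  y = 2: RHS = 194 is not a perfect cube.
  y = -2: RHS = -206 is not a perfect cube.
  y = 3: RHS = 669 is not a perfect cube.
  y = -3: RHS = -681 is not a perfect cube.
Continuing the search up to |y| = 40 finds no solutions either.
No (x, y) in the scanned range satisfies the equation.

No integer solutions with |y| ≤ 40.


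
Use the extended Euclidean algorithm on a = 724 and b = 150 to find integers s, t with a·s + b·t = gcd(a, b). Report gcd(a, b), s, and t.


Euclidean algorithm on (724, 150) — divide until remainder is 0:
  724 = 4 · 150 + 124
  150 = 1 · 124 + 26
  124 = 4 · 26 + 20
  26 = 1 · 20 + 6
  20 = 3 · 6 + 2
  6 = 3 · 2 + 0
gcd(724, 150) = 2.
Track Bezout coefficients alongside the remainders: start with r₀ = 724 = a·1 + b·0 (s = 1, t = 0) and r₁ = 150 = a·0 + b·1 (s = 0, t = 1); each new remainder r_{k+1} = r_{k-1} − q_k·r_k inherits s_{k+1} = s_{k-1} − q_k·s_k, t_{k+1} = t_{k-1} − q_k·t_k, so r_k = a·s_k + b·t_k at every step:
  q = 4: r = 124, s = 1 − 4·0 = 1, t = 0 − 4·1 = -4  (check: 724·1 + 150·(-4) = 124)
  q = 1: r = 26, s = 0 − 1·1 = -1, t = 1 − 1·(-4) = 5  (check: 724·(-1) + 150·5 = 26)
  q = 4: r = 20, s = 1 − 4·(-1) = 5, t = -4 − 4·5 = -24  (check: 724·5 + 150·(-24) = 20)
  q = 1: r = 6, s = -1 − 1·5 = -6, t = 5 − 1·(-24) = 29  (check: 724·(-6) + 150·29 = 6)
  q = 3: r = 2, s = 5 − 3·(-6) = 23, t = -24 − 3·29 = -111  (check: 724·23 + 150·(-111) = 2)
The row with r = 2 (the gcd) gives the Bezout coefficients s = 23, t = -111.
Result: 724 · (23) + 150 · (-111) = 2.

gcd(724, 150) = 2; s = 23, t = -111 (check: 724·23 + 150·(-111) = 2).


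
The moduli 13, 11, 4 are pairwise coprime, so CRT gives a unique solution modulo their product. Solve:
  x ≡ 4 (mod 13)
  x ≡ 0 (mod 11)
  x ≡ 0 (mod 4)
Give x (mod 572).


Moduli 13, 11, 4 are pairwise coprime; by CRT there is a unique solution modulo M = 13 · 11 · 4 = 572.
Solve pairwise, accumulating the modulus:
  Start with x ≡ 4 (mod 13).
  Combine with x ≡ 0 (mod 11): since gcd(13, 11) = 1, we get a unique residue mod 143.
    Write x = 4 + 13·t and substitute into x ≡ 0 (mod 11): 13·t ≡ 0 − 4 = -4 (mod 11).
    Reduce coefficients mod 11: 2·t ≡ 7 (mod 11).
    The inverse of 2 mod 11 is 6 (since 2·6 = 12 = 1·11 + 1), so t ≡ 6·7 = 42 ≡ 9 (mod 11).
    Then x = 4 + 13·9 = 121, valid modulo lcm(13, 11) = 143: x ≡ 121 (mod 143).
  Combine with x ≡ 0 (mod 4): since gcd(143, 4) = 1, we get a unique residue mod 572.
    Write x = 121 + 143·t and substitute into x ≡ 0 (mod 4): 143·t ≡ 0 − 121 = -121 (mod 4).
    Reduce coefficients mod 4: 3·t ≡ 3 (mod 4).
    The inverse of 3 mod 4 is 3 (since 3·3 = 9 = 2·4 + 1), so t ≡ 3·3 = 9 ≡ 1 (mod 4).
    Then x = 121 + 143·1 = 264, valid modulo lcm(143, 4) = 572: x ≡ 264 (mod 572).
Verify: 264 mod 13 = 4 ✓, 264 mod 11 = 0 ✓, 264 mod 4 = 0 ✓.

x ≡ 264 (mod 572).


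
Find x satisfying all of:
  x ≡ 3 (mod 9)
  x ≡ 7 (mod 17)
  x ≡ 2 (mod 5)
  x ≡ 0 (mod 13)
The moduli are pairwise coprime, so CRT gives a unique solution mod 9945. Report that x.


Product of moduli M = 9 · 17 · 5 · 13 = 9945.
Merge one congruence at a time:
  Start: x ≡ 3 (mod 9).
  Combine with x ≡ 7 (mod 17); new modulus lcm = 153.
    Write x = 3 + 9·t and substitute into x ≡ 7 (mod 17): 9·t ≡ 7 − 3 = 4 (mod 17).
    The inverse of 9 mod 17 is 2 (since 9·2 = 18 = 1·17 + 1), so t ≡ 2·4 = 8 ≡ 8 (mod 17).
    Then x = 3 + 9·8 = 75, valid modulo lcm(9, 17) = 153: x ≡ 75 (mod 153).
  Combine with x ≡ 2 (mod 5); new modulus lcm = 765.
    Write x = 75 + 153·t and substitute into x ≡ 2 (mod 5): 153·t ≡ 2 − 75 = -73 (mod 5).
    Reduce coefficients mod 5: 3·t ≡ 2 (mod 5).
    The inverse of 3 mod 5 is 2 (since 3·2 = 6 = 1·5 + 1), so t ≡ 2·2 = 4 ≡ 4 (mod 5).
    Then x = 75 + 153·4 = 687, valid modulo lcm(153, 5) = 765: x ≡ 687 (mod 765).
  Combine with x ≡ 0 (mod 13); new modulus lcm = 9945.
    Write x = 687 + 765·t and substitute into x ≡ 0 (mod 13): 765·t ≡ 0 − 687 = -687 (mod 13).
    Reduce coefficients mod 13: 11·t ≡ 2 (mod 13).
    The inverse of 11 mod 13 is 6 (since 11·6 = 66 = 5·13 + 1), so t ≡ 6·2 = 12 ≡ 12 (mod 13).
    Then x = 687 + 765·12 = 9867, valid modulo lcm(765, 13) = 9945: x ≡ 9867 (mod 9945).
Verify against each original: 9867 mod 9 = 3, 9867 mod 17 = 7, 9867 mod 5 = 2, 9867 mod 13 = 0.

x ≡ 9867 (mod 9945).


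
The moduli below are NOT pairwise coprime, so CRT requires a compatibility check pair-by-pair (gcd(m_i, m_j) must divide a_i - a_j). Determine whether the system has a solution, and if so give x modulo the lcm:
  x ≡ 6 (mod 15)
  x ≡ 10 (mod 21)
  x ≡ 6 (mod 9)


Moduli 15, 21, 9 are not pairwise coprime, so CRT works modulo lcm(m_i) when all pairwise compatibility conditions hold.
Pairwise compatibility: gcd(m_i, m_j) must divide a_i - a_j for every pair.
Merge one congruence at a time:
  Start: x ≡ 6 (mod 15).
  Combine with x ≡ 10 (mod 21): gcd(15, 21) = 3, and 10 - 6 = 4 is NOT divisible by 3.
    ⇒ system is inconsistent (no integer solution).

No solution (the system is inconsistent).


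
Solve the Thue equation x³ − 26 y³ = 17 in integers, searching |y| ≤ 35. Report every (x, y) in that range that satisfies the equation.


The equation is x³ - 26y³ = 17. For fixed y, x³ = 26·y³ + 17, so a solution requires the RHS to be a perfect cube.
Strategy: iterate y from -35 to 35, compute RHS = 26·y³ + 17, and check whether it is a (positive or negative) perfect cube.
Check small values of y:
  y = 0: RHS = 17 is not a perfect cube.
  y = 1: RHS = 43 is not a perfect cube.
  y = -1: RHS = -9 is not a perfect cube.
  y = 2: RHS = 225 is not a perfect cube.
  y = -2: RHS = -191 is not a perfect cube.
  y = 3: RHS = 719 is not a perfect cube.
  y = -3: RHS = -685 is not a perfect cube.
Continuing the search up to |y| = 35 finds no solutions either.
No (x, y) in the scanned range satisfies the equation.

No integer solutions with |y| ≤ 35.


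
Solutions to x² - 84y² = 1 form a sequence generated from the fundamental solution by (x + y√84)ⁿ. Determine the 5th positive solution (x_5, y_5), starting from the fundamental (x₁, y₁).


Step 1: Find the fundamental solution (x₁, y₁) of x² - 84y² = 1.
  Expand √84 as a continued fraction. a₀ = ⌊√84⌋ = 9; iterate m_{k+1} = d_k·a_k − m_k, d_{k+1} = (84 − m_{k+1}²)/d_k, a_{k+1} = ⌊(a₀ + m_{k+1})/d_{k+1}⌋ (starting m₀ = 0, d₀ = 1), with convergents p_k = a_k·p_{k-1} + p_{k-2}, q_k = a_k·q_{k-1} + q_{k-2} (p₋₁ = 1, q₋₁ = 0):
  k = 0: a₀ = 9; p₀/q₀ = 9/1; p₀² − 84·q₀² = 81 − 84 = -3.
  k = 1: m = 9, d = 3, a = ⌊(9 + 9)/3⌋ = 6; p/q = (6·9 + 1)/(6·1 + 0) = 55/6; p² − 84·q² = 3025 − 3024 = 1.
  The first convergent with p² − 84·q² = 1 gives the fundamental solution (x₁, y₁) = (55, 6).
Step 2: Apply the recurrence (x_{n+1}, y_{n+1}) = (x₁x_n + 84y₁y_n, x₁y_n + y₁x_n) repeatedly.
  From (x_1, y_1) = (55, 6): x_2 = 55·55 + 84·6·6 = 6049; y_2 = 55·6 + 6·55 = 660.
  From (x_2, y_2) = (6049, 660): x_3 = 55·6049 + 84·6·660 = 665335; y_3 = 55·660 + 6·6049 = 72594.
  From (x_3, y_3) = (665335, 72594): x_4 = 55·665335 + 84·6·72594 = 73180801; y_4 = 55·72594 + 6·665335 = 7984680.
  From (x_4, y_4) = (73180801, 7984680): x_5 = 55·73180801 + 84·6·7984680 = 8049222775; y_5 = 55·7984680 + 6·73180801 = 878242206.
Step 3: Verify x_5² - 84·y_5² = 64789987281578700625 - 64789987281578700624 = 1 (should be 1). ✓

(x_1, y_1) = (55, 6); (x_5, y_5) = (8049222775, 878242206).


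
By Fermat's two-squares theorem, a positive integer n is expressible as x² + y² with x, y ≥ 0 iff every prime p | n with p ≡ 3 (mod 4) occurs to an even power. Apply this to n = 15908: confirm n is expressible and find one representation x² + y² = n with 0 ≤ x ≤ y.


Step 1: Factor n = 15908 = 2^2 · 41 · 97.
Step 2: Check the mod-4 condition on each prime factor: 2 = 2 (special); 41 ≡ 1 (mod 4), exponent 1; 97 ≡ 1 (mod 4), exponent 1.
All primes ≡ 3 (mod 4) appear to even exponent (or don't appear), so by the two-squares theorem n IS expressible as a sum of two squares.
Step 3: Build a representation. Group n = k² · m with k = 2 and m = 41 · 97 = 3977 (a product of primes ≡ 1 (mod 4)); a representation of m scales to one of n via (k·x)² + (k·y)² = k²(x² + y²). Each prime p ≡ 1 (mod 4) is itself a sum of two squares; find a² by testing p − a² for a perfect square:
  41: 41 − 1² = 40, 41 − 2² = 37, 41 − 3² = 32, 41 − 4² = 25 = 5² ⇒ 41 = 4² + 5².
  97: 97 − 1² = 96, 97 − 2² = 93, 97 − 3² = 88, 97 − 4² = 81 = 9² ⇒ 97 = 4² + 9².
  Combine using the Brahmagupta–Fibonacci identity (a² + b²)(c² + d²) = (ac − bd)² + (ad + bc)² = (ac + bd)² + (ad − bc)²:
  41 · 97 = 3977: from (4² + 5²)(4² + 9²), take (4·4 − 5·9, 4·9 + 5·4) = (16 − 45, 36 + 20) = (-29, 56); dropping signs (only squares matter) gives (29, 56); check 29² + 56² = 841 + 3136 = 3977 ✓.
  Scale by k = 2: (2·29, 2·56) = (58, 112).
Step 4: Order so x ≤ y and verify: 58² + 112² = 3364 + 12544 = 15908 = n. ✓

n = 15908 = 58² + 112² (one valid representation with x ≤ y).


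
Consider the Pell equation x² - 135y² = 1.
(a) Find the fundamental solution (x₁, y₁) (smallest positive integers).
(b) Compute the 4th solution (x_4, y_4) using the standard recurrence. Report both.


Step 1: Find the fundamental solution (x₁, y₁) of x² - 135y² = 1.
  Expand √135 as a continued fraction. a₀ = ⌊√135⌋ = 11; iterate m_{k+1} = d_k·a_k − m_k, d_{k+1} = (135 − m_{k+1}²)/d_k, a_{k+1} = ⌊(a₀ + m_{k+1})/d_{k+1}⌋ (starting m₀ = 0, d₀ = 1), with convergents p_k = a_k·p_{k-1} + p_{k-2}, q_k = a_k·q_{k-1} + q_{k-2} (p₋₁ = 1, q₋₁ = 0):
  k = 0: a₀ = 11; p₀/q₀ = 11/1; p₀² − 135·q₀² = 121 − 135 = -14.
  k = 1: m = 11, d = 14, a = ⌊(11 + 11)/14⌋ = 1; p/q = (1·11 + 1)/(1·1 + 0) = 12/1; p² − 135·q² = 144 − 135 = 9.
  k = 2: m = 3, d = 9, a = ⌊(11 + 3)/9⌋ = 1; p/q = (1·12 + 11)/(1·1 + 1) = 23/2; p² − 135·q² = 529 − 540 = -11.
  k = 3: m = 6, d = 11, a = ⌊(11 + 6)/11⌋ = 1; p/q = (1·23 + 12)/(1·2 + 1) = 35/3; p² − 135·q² = 1225 − 1215 = 10.
  k = 4: m = 5, d = 10, a = ⌊(11 + 5)/10⌋ = 1; p/q = (1·35 + 23)/(1·3 + 2) = 58/5; p² − 135·q² = 3364 − 3375 = -11.
  k = 5: m = 5, d = 11, a = ⌊(11 + 5)/11⌋ = 1; p/q = (1·58 + 35)/(1·5 + 3) = 93/8; p² − 135·q² = 8649 − 8640 = 9.
  k = 6: m = 6, d = 9, a = ⌊(11 + 6)/9⌋ = 1; p/q = (1·93 + 58)/(1·8 + 5) = 151/13; p² − 135·q² = 22801 − 22815 = -14.
  k = 7: m = 3, d = 14, a = ⌊(11 + 3)/14⌋ = 1; p/q = (1·151 + 93)/(1·13 + 8) = 244/21; p² − 135·q² = 59536 − 59535 = 1.
  The first convergent with p² − 135·q² = 1 gives the fundamental solution (x₁, y₁) = (244, 21).
Step 2: Apply the recurrence (x_{n+1}, y_{n+1}) = (x₁x_n + 135y₁y_n, x₁y_n + y₁x_n) repeatedly.
  From (x_1, y_1) = (244, 21): x_2 = 244·244 + 135·21·21 = 119071; y_2 = 244·21 + 21·244 = 10248.
  From (x_2, y_2) = (119071, 10248): x_3 = 244·119071 + 135·21·10248 = 58106404; y_3 = 244·10248 + 21·119071 = 5001003.
  From (x_3, y_3) = (58106404, 5001003): x_4 = 244·58106404 + 135·21·5001003 = 28355806081; y_4 = 244·5001003 + 21·58106404 = 2440479216.
Step 3: Verify x_4² - 135·y_4² = 804051738503276578561 - 804051738503276578560 = 1 (should be 1). ✓

(x_1, y_1) = (244, 21); (x_4, y_4) = (28355806081, 2440479216).


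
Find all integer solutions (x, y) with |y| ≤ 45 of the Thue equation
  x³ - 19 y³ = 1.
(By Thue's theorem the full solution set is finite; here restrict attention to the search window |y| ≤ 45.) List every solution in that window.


The equation is x³ - 19y³ = 1. For fixed y, x³ = 19·y³ + 1, so a solution requires the RHS to be a perfect cube.
Strategy: iterate y from -45 to 45, compute RHS = 19·y³ + 1, and check whether it is a (positive or negative) perfect cube.
Check small values of y:
  y = 0: RHS = 1 = (1)³ ⇒ x = 1 works.
  y = 1: RHS = 20 is not a perfect cube.
  y = -1: RHS = -18 is not a perfect cube.
  y = 2: RHS = 153 is not a perfect cube.
  y = -2: RHS = -151 is not a perfect cube.
  y = 3: RHS = 514 is not a perfect cube.
  y = -3: RHS = -512 = (-8)³ ⇒ x = -8 works.
Continuing the search up to |y| = 45 finds no further solutions beyond those listed.
Collected solutions: (1, 0), (-8, -3).

Solutions (with |y| ≤ 45): (1, 0), (-8, -3).


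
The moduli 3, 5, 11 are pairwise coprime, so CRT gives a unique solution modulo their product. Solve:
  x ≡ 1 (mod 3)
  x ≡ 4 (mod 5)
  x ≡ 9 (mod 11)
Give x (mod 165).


Moduli 3, 5, 11 are pairwise coprime; by CRT there is a unique solution modulo M = 3 · 5 · 11 = 165.
Solve pairwise, accumulating the modulus:
  Start with x ≡ 1 (mod 3).
  Combine with x ≡ 4 (mod 5): since gcd(3, 5) = 1, we get a unique residue mod 15.
    Write x = 1 + 3·t and substitute into x ≡ 4 (mod 5): 3·t ≡ 4 − 1 = 3 (mod 5).
    The inverse of 3 mod 5 is 2 (since 3·2 = 6 = 1·5 + 1), so t ≡ 2·3 = 6 ≡ 1 (mod 5).
    Then x = 1 + 3·1 = 4, valid modulo lcm(3, 5) = 15: x ≡ 4 (mod 15).
  Combine with x ≡ 9 (mod 11): since gcd(15, 11) = 1, we get a unique residue mod 165.
    Write x = 4 + 15·t and substitute into x ≡ 9 (mod 11): 15·t ≡ 9 − 4 = 5 (mod 11).
    Reduce coefficients mod 11: 4·t ≡ 5 (mod 11).
    The inverse of 4 mod 11 is 3 (since 4·3 = 12 = 1·11 + 1), so t ≡ 3·5 = 15 ≡ 4 (mod 11).
    Then x = 4 + 15·4 = 64, valid modulo lcm(15, 11) = 165: x ≡ 64 (mod 165).
Verify: 64 mod 3 = 1 ✓, 64 mod 5 = 4 ✓, 64 mod 11 = 9 ✓.

x ≡ 64 (mod 165).


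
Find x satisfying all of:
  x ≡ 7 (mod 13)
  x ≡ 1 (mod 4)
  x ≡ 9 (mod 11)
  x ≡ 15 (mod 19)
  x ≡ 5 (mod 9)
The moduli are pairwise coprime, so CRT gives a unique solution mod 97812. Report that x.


Product of moduli M = 13 · 4 · 11 · 19 · 9 = 97812.
Merge one congruence at a time:
  Start: x ≡ 7 (mod 13).
  Combine with x ≡ 1 (mod 4); new modulus lcm = 52.
    Write x = 7 + 13·t and substitute into x ≡ 1 (mod 4): 13·t ≡ 1 − 7 = -6 (mod 4).
    Reduce coefficients mod 4: 1·t ≡ 2 (mod 4).
    So t ≡ 2 (mod 4).
    Then x = 7 + 13·2 = 33, valid modulo lcm(13, 4) = 52: x ≡ 33 (mod 52).
  Combine with x ≡ 9 (mod 11); new modulus lcm = 572.
    Write x = 33 + 52·t and substitute into x ≡ 9 (mod 11): 52·t ≡ 9 − 33 = -24 (mod 11).
    Reduce coefficients mod 11: 8·t ≡ 9 (mod 11).
    The inverse of 8 mod 11 is 7 (since 8·7 = 56 = 5·11 + 1), so t ≡ 7·9 = 63 ≡ 8 (mod 11).
    Then x = 33 + 52·8 = 449, valid modulo lcm(52, 11) = 572: x ≡ 449 (mod 572).
  Combine with x ≡ 15 (mod 19); new modulus lcm = 10868.
    Write x = 449 + 572·t and substitute into x ≡ 15 (mod 19): 572·t ≡ 15 − 449 = -434 (mod 19).
    Reduce coefficients mod 19: 2·t ≡ 3 (mod 19).
    The inverse of 2 mod 19 is 10 (since 2·10 = 20 = 1·19 + 1), so t ≡ 10·3 = 30 ≡ 11 (mod 19).
    Then x = 449 + 572·11 = 6741, valid modulo lcm(572, 19) = 10868: x ≡ 6741 (mod 10868).
  Combine with x ≡ 5 (mod 9); new modulus lcm = 97812.
    Write x = 6741 + 10868·t and substitute into x ≡ 5 (mod 9): 10868·t ≡ 5 − 6741 = -6736 (mod 9).
    Reduce coefficients mod 9: 5·t ≡ 5 (mod 9).
    The inverse of 5 mod 9 is 2 (since 5·2 = 10 = 1·9 + 1), so t ≡ 2·5 = 10 ≡ 1 (mod 9).
    Then x = 6741 + 10868·1 = 17609, valid modulo lcm(10868, 9) = 97812: x ≡ 17609 (mod 97812).
Verify against each original: 17609 mod 13 = 7, 17609 mod 4 = 1, 17609 mod 11 = 9, 17609 mod 19 = 15, 17609 mod 9 = 5.

x ≡ 17609 (mod 97812).
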